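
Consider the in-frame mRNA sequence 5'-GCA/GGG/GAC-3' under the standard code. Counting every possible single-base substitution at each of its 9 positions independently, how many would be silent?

7

Codon 1 (GCA, Ala): 3 synonymous substitutions.
Codon 2 (GGG, Gly): 3 synonymous substitutions.
Codon 3 (GAC, Asp): 1 synonymous substitution.
Total: 3 + 3 + 1 = 7.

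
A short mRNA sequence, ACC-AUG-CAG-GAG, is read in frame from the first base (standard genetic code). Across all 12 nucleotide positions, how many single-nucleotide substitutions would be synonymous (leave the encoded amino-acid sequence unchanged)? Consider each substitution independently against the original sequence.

5

Codon 1 (ACC, Thr): 3 synonymous substitutions.
Codon 2 (AUG, Met): 0 synonymous substitutions.
Codon 3 (CAG, Gln): 1 synonymous substitution.
Codon 4 (GAG, Glu): 1 synonymous substitution.
Total: 3 + 0 + 1 + 1 = 5.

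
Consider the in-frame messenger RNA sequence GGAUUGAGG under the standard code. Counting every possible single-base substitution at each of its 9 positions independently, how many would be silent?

7

Codon 1 (GGA, Gly): 3 synonymous substitutions.
Codon 2 (UUG, Leu): 2 synonymous substitutions.
Codon 3 (AGG, Arg): 2 synonymous substitutions.
Total: 3 + 2 + 2 = 7.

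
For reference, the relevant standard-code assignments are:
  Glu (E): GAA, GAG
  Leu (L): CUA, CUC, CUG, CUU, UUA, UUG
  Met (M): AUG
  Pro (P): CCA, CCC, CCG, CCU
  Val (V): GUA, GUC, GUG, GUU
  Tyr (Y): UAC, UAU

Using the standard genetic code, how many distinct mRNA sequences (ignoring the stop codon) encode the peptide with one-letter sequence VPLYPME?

Val: 4 codons.
Pro: 4 codons.
Leu: 6 codons.
Tyr: 2 codons.
Pro: 4 codons.
Met: 1 codon.
Glu: 2 codons.
4 × 4 × 6 × 2 × 4 × 1 × 2 = 1536.

1536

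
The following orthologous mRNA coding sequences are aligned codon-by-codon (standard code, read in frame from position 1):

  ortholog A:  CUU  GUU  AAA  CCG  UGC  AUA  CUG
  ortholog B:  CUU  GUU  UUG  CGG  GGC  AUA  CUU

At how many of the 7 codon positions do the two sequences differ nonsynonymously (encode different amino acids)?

3

Codon 1: CUU Leu / CUU Leu — identical.
Codon 2: GUU Val / GUU Val — identical.
Codon 3: AAA Lys / UUG Leu — nonsynonymous.
Codon 4: CCG Pro / CGG Arg — nonsynonymous.
Codon 5: UGC Cys / GGC Gly — nonsynonymous.
Codon 6: AUA Ile / AUA Ile — identical.
Codon 7: CUG Leu / CUU Leu — synonymous.
Nonsynonymous differences: 3.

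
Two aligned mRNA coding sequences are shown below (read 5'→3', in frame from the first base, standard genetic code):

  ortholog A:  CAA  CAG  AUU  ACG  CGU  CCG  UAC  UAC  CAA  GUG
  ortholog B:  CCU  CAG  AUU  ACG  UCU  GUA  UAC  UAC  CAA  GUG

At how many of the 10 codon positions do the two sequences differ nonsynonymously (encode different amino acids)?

3

Codon 1: CAA Gln / CCU Pro — nonsynonymous.
Codon 2: CAG Gln / CAG Gln — identical.
Codon 3: AUU Ile / AUU Ile — identical.
Codon 4: ACG Thr / ACG Thr — identical.
Codon 5: CGU Arg / UCU Ser — nonsynonymous.
Codon 6: CCG Pro / GUA Val — nonsynonymous.
Codon 7: UAC Tyr / UAC Tyr — identical.
Codon 8: UAC Tyr / UAC Tyr — identical.
Codon 9: CAA Gln / CAA Gln — identical.
Codon 10: GUG Val / GUG Val — identical.
Nonsynonymous differences: 3.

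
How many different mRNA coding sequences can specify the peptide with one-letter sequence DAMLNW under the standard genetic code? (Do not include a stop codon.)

Asp: 2 codons.
Ala: 4 codons.
Met: 1 codon.
Leu: 6 codons.
Asn: 2 codons.
Trp: 1 codon.
2 × 4 × 1 × 6 × 2 × 1 = 96.

96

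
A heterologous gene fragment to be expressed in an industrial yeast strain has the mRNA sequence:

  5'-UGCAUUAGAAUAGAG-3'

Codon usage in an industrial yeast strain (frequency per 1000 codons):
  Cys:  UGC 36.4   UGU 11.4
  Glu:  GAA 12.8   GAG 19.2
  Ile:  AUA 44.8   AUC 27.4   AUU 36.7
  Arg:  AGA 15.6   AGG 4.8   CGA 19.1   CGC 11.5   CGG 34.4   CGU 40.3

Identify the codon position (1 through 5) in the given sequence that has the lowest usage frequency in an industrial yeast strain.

3

Codon 1 UGC (Cys): 36.4 per 1000.
Codon 2 AUU (Ile): 36.7 per 1000.
Codon 3 AGA (Arg): 15.6 per 1000.
Codon 4 AUA (Ile): 44.8 per 1000.
Codon 5 GAG (Glu): 19.2 per 1000.
Lowest frequency is 15.6 at codon 3.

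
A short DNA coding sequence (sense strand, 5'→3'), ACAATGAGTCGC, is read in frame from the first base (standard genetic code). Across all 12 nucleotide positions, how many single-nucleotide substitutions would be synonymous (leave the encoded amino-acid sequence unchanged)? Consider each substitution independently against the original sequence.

7

Codon 1 (ACA, Thr): 3 synonymous substitutions.
Codon 2 (ATG, Met): 0 synonymous substitutions.
Codon 3 (AGT, Ser): 1 synonymous substitution.
Codon 4 (CGC, Arg): 3 synonymous substitutions.
Total: 3 + 0 + 1 + 3 = 7.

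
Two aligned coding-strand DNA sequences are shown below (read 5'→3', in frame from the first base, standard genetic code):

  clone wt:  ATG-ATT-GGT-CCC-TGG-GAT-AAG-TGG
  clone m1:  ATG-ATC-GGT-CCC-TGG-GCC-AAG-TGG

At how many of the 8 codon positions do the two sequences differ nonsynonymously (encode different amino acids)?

Codon 1: ATG Met / ATG Met — identical.
Codon 2: ATT Ile / ATC Ile — synonymous.
Codon 3: GGT Gly / GGT Gly — identical.
Codon 4: CCC Pro / CCC Pro — identical.
Codon 5: TGG Trp / TGG Trp — identical.
Codon 6: GAT Asp / GCC Ala — nonsynonymous.
Codon 7: AAG Lys / AAG Lys — identical.
Codon 8: TGG Trp / TGG Trp — identical.
Nonsynonymous differences: 1.

1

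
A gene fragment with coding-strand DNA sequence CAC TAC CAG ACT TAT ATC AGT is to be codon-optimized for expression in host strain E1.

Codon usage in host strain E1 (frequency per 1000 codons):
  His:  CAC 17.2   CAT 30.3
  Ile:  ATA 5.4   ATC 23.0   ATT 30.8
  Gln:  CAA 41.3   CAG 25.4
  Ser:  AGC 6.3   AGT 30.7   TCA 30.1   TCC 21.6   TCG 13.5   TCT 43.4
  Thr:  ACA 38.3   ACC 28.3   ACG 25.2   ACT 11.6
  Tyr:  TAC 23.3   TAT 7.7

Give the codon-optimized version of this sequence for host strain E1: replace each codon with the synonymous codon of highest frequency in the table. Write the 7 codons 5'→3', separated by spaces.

Codon 1 (His): best is CAT at 30.3.
Codon 2 (Tyr): best is TAC at 23.3.
Codon 3 (Gln): best is CAA at 41.3.
Codon 4 (Thr): best is ACA at 38.3.
Codon 5 (Tyr): best is TAC at 23.3.
Codon 6 (Ile): best is ATT at 30.8.
Codon 7 (Ser): best is TCT at 43.4.

CAT TAC CAA ACA TAC ATT TCT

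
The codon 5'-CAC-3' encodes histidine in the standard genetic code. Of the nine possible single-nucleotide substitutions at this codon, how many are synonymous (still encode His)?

1

Position 1: none → 0 synonymous.
Position 2: none → 0 synonymous.
Position 3: CAT → 1 synonymous.
Total: 0 + 0 + 1 = 1.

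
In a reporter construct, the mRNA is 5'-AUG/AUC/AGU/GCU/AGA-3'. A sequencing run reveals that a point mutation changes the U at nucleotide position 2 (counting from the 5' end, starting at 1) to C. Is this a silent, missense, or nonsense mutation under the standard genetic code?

Position 2 falls in codon 1: AUG → Met.
After the substitution the codon is ACG → Thr.
Met ≠ Thr, so this is a missense mutation.

missense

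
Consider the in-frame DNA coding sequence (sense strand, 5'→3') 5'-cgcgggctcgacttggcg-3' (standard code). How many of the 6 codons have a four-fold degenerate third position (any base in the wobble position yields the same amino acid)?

Codon 1 CGC (Arg): third position 4-fold.
Codon 2 GGG (Gly): third position 4-fold.
Codon 3 CTC (Leu): third position 4-fold.
Codon 4 GAC (Asp): third position 2-fold.
Codon 5 TTG (Leu): third position 2-fold.
Codon 6 GCG (Ala): third position 4-fold.
Four-fold degenerate third positions: 4.

4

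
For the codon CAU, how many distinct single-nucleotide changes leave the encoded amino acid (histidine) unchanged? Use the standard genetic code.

Position 1: none → 0 synonymous.
Position 2: none → 0 synonymous.
Position 3: CAC → 1 synonymous.
Total: 0 + 0 + 1 = 1.

1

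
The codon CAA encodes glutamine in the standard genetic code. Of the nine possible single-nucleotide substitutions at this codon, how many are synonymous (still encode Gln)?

1

Position 1: none → 0 synonymous.
Position 2: none → 0 synonymous.
Position 3: CAG → 1 synonymous.
Total: 0 + 0 + 1 = 1.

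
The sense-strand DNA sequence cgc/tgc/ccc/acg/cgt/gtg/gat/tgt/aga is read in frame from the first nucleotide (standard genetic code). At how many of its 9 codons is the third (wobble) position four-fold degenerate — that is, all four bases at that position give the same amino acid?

Codon 1 CGC (Arg): third position 4-fold.
Codon 2 TGC (Cys): third position 2-fold.
Codon 3 CCC (Pro): third position 4-fold.
Codon 4 ACG (Thr): third position 4-fold.
Codon 5 CGT (Arg): third position 4-fold.
Codon 6 GTG (Val): third position 4-fold.
Codon 7 GAT (Asp): third position 2-fold.
Codon 8 TGT (Cys): third position 2-fold.
Codon 9 AGA (Arg): third position 2-fold.
Four-fold degenerate third positions: 5.

5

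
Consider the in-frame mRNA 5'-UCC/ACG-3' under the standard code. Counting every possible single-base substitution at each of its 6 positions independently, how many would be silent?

Codon 1 (UCC, Ser): 3 synonymous substitutions.
Codon 2 (ACG, Thr): 3 synonymous substitutions.
Total: 3 + 3 = 6.

6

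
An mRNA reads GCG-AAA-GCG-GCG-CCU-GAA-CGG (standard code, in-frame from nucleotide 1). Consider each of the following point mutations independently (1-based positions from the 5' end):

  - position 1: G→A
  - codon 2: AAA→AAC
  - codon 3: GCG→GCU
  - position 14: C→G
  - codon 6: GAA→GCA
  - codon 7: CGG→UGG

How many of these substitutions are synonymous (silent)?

Codon 1: GCG (Ala) → ACG (Thr) — missense.
Codon 2: AAA (Lys) → AAC (Asn) — missense.
Codon 3: GCG (Ala) → GCU (Ala) — synonymous.
Codon 5: CCU (Pro) → CGU (Arg) — missense.
Codon 6: GAA (Glu) → GCA (Ala) — missense.
Codon 7: CGG (Arg) → UGG (Trp) — missense.
Synonymous: 1 of 6.

1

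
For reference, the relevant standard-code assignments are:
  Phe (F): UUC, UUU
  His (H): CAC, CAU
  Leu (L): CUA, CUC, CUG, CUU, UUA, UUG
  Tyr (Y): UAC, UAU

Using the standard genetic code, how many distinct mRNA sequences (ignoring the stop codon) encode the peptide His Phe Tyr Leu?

His: 2 codons.
Phe: 2 codons.
Tyr: 2 codons.
Leu: 6 codons.
2 × 2 × 2 × 6 = 48.

48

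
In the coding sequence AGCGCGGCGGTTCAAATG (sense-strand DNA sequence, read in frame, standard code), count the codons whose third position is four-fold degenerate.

Codon 1 AGC (Ser): third position 2-fold.
Codon 2 GCG (Ala): third position 4-fold.
Codon 3 GCG (Ala): third position 4-fold.
Codon 4 GTT (Val): third position 4-fold.
Codon 5 CAA (Gln): third position 2-fold.
Codon 6 ATG (Met): third position 1-fold.
Four-fold degenerate third positions: 3.

3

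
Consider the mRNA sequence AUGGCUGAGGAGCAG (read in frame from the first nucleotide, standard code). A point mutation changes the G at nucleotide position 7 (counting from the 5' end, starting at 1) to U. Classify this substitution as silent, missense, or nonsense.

Position 7 falls in codon 3: GAG → Glu.
After the substitution the codon is UAG → Stop.
The new codon is a stop codon, so this is a nonsense mutation.

nonsense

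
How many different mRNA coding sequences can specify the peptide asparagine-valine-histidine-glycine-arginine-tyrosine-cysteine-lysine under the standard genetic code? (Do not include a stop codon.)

Asn: 2 codons.
Val: 4 codons.
His: 2 codons.
Gly: 4 codons.
Arg: 6 codons.
Tyr: 2 codons.
Cys: 2 codons.
Lys: 2 codons.
2 × 4 × 2 × 4 × 6 × 2 × 2 × 2 = 3072.

3072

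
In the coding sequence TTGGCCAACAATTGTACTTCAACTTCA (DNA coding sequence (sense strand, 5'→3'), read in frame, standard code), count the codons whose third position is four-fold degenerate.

5

Codon 1 TTG (Leu): third position 2-fold.
Codon 2 GCC (Ala): third position 4-fold.
Codon 3 AAC (Asn): third position 2-fold.
Codon 4 AAT (Asn): third position 2-fold.
Codon 5 TGT (Cys): third position 2-fold.
Codon 6 ACT (Thr): third position 4-fold.
Codon 7 TCA (Ser): third position 4-fold.
Codon 8 ACT (Thr): third position 4-fold.
Codon 9 TCA (Ser): third position 4-fold.
Four-fold degenerate third positions: 5.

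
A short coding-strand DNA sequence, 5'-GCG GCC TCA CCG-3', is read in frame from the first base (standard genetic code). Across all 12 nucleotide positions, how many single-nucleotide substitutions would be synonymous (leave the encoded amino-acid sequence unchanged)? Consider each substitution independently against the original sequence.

12

Codon 1 (GCG, Ala): 3 synonymous substitutions.
Codon 2 (GCC, Ala): 3 synonymous substitutions.
Codon 3 (TCA, Ser): 3 synonymous substitutions.
Codon 4 (CCG, Pro): 3 synonymous substitutions.
Total: 3 + 3 + 3 + 3 = 12.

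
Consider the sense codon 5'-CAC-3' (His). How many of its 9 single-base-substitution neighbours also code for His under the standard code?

1

Position 1: none → 0 synonymous.
Position 2: none → 0 synonymous.
Position 3: CAT → 1 synonymous.
Total: 0 + 0 + 1 = 1.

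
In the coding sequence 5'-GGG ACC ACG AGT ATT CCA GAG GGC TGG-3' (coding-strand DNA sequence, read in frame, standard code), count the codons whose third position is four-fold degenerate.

5

Codon 1 GGG (Gly): third position 4-fold.
Codon 2 ACC (Thr): third position 4-fold.
Codon 3 ACG (Thr): third position 4-fold.
Codon 4 AGT (Ser): third position 2-fold.
Codon 5 ATT (Ile): third position 3-fold.
Codon 6 CCA (Pro): third position 4-fold.
Codon 7 GAG (Glu): third position 2-fold.
Codon 8 GGC (Gly): third position 4-fold.
Codon 9 TGG (Trp): third position 1-fold.
Four-fold degenerate third positions: 5.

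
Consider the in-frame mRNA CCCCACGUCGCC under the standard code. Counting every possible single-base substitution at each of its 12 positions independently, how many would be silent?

10

Codon 1 (CCC, Pro): 3 synonymous substitutions.
Codon 2 (CAC, His): 1 synonymous substitution.
Codon 3 (GUC, Val): 3 synonymous substitutions.
Codon 4 (GCC, Ala): 3 synonymous substitutions.
Total: 3 + 1 + 3 + 3 = 10.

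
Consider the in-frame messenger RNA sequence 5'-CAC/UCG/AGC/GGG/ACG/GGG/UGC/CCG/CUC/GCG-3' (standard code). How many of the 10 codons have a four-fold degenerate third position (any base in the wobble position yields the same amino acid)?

7

Codon 1 CAC (His): third position 2-fold.
Codon 2 UCG (Ser): third position 4-fold.
Codon 3 AGC (Ser): third position 2-fold.
Codon 4 GGG (Gly): third position 4-fold.
Codon 5 ACG (Thr): third position 4-fold.
Codon 6 GGG (Gly): third position 4-fold.
Codon 7 UGC (Cys): third position 2-fold.
Codon 8 CCG (Pro): third position 4-fold.
Codon 9 CUC (Leu): third position 4-fold.
Codon 10 GCG (Ala): third position 4-fold.
Four-fold degenerate third positions: 7.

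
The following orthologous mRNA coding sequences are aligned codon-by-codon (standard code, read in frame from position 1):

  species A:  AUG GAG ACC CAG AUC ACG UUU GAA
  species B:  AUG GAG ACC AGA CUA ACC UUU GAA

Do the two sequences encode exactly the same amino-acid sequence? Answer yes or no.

Codon 1: AUG Met / AUG Met — identical.
Codon 2: GAG Glu / GAG Glu — identical.
Codon 3: ACC Thr / ACC Thr — identical.
Codon 4: CAG Gln / AGA Arg — nonsynonymous.
Codon 5: AUC Ile / CUA Leu — nonsynonymous.
Codon 6: ACG Thr / ACC Thr — synonymous.
Codon 7: UUU Phe / UUU Phe — identical.
Codon 8: GAA Glu / GAA Glu — identical.
Nonsynonymous differences: 2 → different protein.

no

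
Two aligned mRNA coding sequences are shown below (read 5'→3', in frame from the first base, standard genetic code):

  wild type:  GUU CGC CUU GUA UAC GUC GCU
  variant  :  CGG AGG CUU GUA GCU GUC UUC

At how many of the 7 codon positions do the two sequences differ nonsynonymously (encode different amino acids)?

3

Codon 1: GUU Val / CGG Arg — nonsynonymous.
Codon 2: CGC Arg / AGG Arg — synonymous.
Codon 3: CUU Leu / CUU Leu — identical.
Codon 4: GUA Val / GUA Val — identical.
Codon 5: UAC Tyr / GCU Ala — nonsynonymous.
Codon 6: GUC Val / GUC Val — identical.
Codon 7: GCU Ala / UUC Phe — nonsynonymous.
Nonsynonymous differences: 3.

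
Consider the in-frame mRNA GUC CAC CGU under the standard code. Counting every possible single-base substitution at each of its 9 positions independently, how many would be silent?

7

Codon 1 (GUC, Val): 3 synonymous substitutions.
Codon 2 (CAC, His): 1 synonymous substitution.
Codon 3 (CGU, Arg): 3 synonymous substitutions.
Total: 3 + 1 + 3 = 7.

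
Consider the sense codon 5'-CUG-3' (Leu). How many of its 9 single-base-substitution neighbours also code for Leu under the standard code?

Position 1: UUG → 1 synonymous.
Position 2: none → 0 synonymous.
Position 3: CUU, CUC, CUA → 3 synonymous.
Total: 1 + 0 + 3 = 4.

4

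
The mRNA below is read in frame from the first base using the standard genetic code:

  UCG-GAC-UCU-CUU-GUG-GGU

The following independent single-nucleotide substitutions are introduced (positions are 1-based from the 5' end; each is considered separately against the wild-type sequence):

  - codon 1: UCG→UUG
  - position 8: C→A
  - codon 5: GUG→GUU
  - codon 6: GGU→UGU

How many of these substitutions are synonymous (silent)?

Codon 1: UCG (Ser) → UUG (Leu) — missense.
Codon 3: UCU (Ser) → UAU (Tyr) — missense.
Codon 5: GUG (Val) → GUU (Val) — synonymous.
Codon 6: GGU (Gly) → UGU (Cys) — missense.
Synonymous: 1 of 4.

1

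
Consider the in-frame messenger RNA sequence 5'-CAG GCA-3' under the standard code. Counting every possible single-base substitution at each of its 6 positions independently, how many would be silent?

4

Codon 1 (CAG, Gln): 1 synonymous substitution.
Codon 2 (GCA, Ala): 3 synonymous substitutions.
Total: 1 + 3 = 4.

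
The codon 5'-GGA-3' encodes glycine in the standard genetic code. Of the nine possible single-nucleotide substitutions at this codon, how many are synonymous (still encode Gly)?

3

Position 1: none → 0 synonymous.
Position 2: none → 0 synonymous.
Position 3: GGT, GGC, GGG → 3 synonymous.
Total: 0 + 0 + 3 = 3.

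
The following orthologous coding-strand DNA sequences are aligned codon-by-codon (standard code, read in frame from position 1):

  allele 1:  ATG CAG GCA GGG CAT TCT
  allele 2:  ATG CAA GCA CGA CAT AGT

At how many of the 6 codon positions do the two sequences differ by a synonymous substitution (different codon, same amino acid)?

Codon 1: ATG Met / ATG Met — identical.
Codon 2: CAG Gln / CAA Gln — synonymous.
Codon 3: GCA Ala / GCA Ala — identical.
Codon 4: GGG Gly / CGA Arg — nonsynonymous.
Codon 5: CAT His / CAT His — identical.
Codon 6: TCT Ser / AGT Ser — synonymous.
Synonymous differences: 2.

2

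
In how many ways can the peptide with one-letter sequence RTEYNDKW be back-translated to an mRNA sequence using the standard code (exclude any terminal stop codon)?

Arg: 6 codons.
Thr: 4 codons.
Glu: 2 codons.
Tyr: 2 codons.
Asn: 2 codons.
Asp: 2 codons.
Lys: 2 codons.
Trp: 1 codon.
6 × 4 × 2 × 2 × 2 × 2 × 2 × 1 = 768.

768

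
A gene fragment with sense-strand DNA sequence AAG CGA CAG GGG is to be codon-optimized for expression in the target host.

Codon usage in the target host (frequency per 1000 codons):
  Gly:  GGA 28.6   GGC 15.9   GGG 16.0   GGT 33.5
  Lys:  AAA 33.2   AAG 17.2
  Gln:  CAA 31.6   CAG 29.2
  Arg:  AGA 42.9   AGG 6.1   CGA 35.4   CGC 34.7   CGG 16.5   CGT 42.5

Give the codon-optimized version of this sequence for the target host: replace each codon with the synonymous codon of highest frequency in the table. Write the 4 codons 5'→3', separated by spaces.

AAA AGA CAA GGT

Codon 1 (Lys): best is AAA at 33.2.
Codon 2 (Arg): best is AGA at 42.9.
Codon 3 (Gln): best is CAA at 31.6.
Codon 4 (Gly): best is GGT at 33.5.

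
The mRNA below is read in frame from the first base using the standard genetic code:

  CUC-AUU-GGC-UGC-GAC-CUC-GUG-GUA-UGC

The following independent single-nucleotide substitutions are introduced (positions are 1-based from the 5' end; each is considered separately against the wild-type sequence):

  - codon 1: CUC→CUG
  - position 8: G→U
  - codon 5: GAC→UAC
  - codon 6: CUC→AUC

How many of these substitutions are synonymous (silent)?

1

Codon 1: CUC (Leu) → CUG (Leu) — synonymous.
Codon 3: GGC (Gly) → GUC (Val) — missense.
Codon 5: GAC (Asp) → UAC (Tyr) — missense.
Codon 6: CUC (Leu) → AUC (Ile) — missense.
Synonymous: 1 of 4.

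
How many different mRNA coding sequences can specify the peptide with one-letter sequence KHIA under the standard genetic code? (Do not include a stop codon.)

Lys: 2 codons.
His: 2 codons.
Ile: 3 codons.
Ala: 4 codons.
2 × 2 × 3 × 4 = 48.

48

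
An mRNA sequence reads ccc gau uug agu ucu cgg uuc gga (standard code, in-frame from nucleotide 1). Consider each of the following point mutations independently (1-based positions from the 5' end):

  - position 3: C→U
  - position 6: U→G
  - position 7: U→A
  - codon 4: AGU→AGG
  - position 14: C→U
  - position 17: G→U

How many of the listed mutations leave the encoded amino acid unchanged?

Codon 1: CCC (Pro) → CCU (Pro) — synonymous.
Codon 2: GAU (Asp) → GAG (Glu) — missense.
Codon 3: UUG (Leu) → AUG (Met) — missense.
Codon 4: AGU (Ser) → AGG (Arg) — missense.
Codon 5: UCU (Ser) → UUU (Phe) — missense.
Codon 6: CGG (Arg) → CUG (Leu) — missense.
Synonymous: 1 of 6.

1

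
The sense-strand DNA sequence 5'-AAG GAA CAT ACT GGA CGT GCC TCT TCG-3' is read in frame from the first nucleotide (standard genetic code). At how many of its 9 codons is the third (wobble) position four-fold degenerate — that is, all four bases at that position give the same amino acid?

6

Codon 1 AAG (Lys): third position 2-fold.
Codon 2 GAA (Glu): third position 2-fold.
Codon 3 CAT (His): third position 2-fold.
Codon 4 ACT (Thr): third position 4-fold.
Codon 5 GGA (Gly): third position 4-fold.
Codon 6 CGT (Arg): third position 4-fold.
Codon 7 GCC (Ala): third position 4-fold.
Codon 8 TCT (Ser): third position 4-fold.
Codon 9 TCG (Ser): third position 4-fold.
Four-fold degenerate third positions: 6.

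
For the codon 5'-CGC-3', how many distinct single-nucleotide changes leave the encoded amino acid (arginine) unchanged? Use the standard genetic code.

Position 1: none → 0 synonymous.
Position 2: none → 0 synonymous.
Position 3: CGU, CGA, CGG → 3 synonymous.
Total: 0 + 0 + 3 = 3.

3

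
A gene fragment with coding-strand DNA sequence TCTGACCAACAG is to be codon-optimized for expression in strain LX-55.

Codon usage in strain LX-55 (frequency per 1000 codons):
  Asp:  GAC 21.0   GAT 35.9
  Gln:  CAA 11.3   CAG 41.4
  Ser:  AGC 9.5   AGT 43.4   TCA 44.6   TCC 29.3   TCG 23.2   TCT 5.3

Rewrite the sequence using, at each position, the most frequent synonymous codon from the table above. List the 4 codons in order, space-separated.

TCA GAT CAG CAG

Codon 1 (Ser): best is TCA at 44.6.
Codon 2 (Asp): best is GAT at 35.9.
Codon 3 (Gln): best is CAG at 41.4.
Codon 4 (Gln): best is CAG at 41.4.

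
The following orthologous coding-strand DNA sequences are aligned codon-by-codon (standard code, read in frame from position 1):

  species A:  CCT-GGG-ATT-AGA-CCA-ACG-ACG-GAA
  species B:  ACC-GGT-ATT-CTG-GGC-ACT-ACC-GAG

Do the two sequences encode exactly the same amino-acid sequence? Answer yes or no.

no

Codon 1: CCT Pro / ACC Thr — nonsynonymous.
Codon 2: GGG Gly / GGT Gly — synonymous.
Codon 3: ATT Ile / ATT Ile — identical.
Codon 4: AGA Arg / CTG Leu — nonsynonymous.
Codon 5: CCA Pro / GGC Gly — nonsynonymous.
Codon 6: ACG Thr / ACT Thr — synonymous.
Codon 7: ACG Thr / ACC Thr — synonymous.
Codon 8: GAA Glu / GAG Glu — synonymous.
Nonsynonymous differences: 3 → different protein.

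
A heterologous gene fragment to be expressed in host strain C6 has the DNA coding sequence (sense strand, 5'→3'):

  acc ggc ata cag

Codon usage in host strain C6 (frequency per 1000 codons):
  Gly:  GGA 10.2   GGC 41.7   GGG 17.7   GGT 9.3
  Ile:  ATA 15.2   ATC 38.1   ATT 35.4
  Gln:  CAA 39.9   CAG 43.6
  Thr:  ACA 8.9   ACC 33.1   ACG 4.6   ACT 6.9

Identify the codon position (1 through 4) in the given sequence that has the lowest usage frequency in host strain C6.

3

Codon 1 ACC (Thr): 33.1 per 1000.
Codon 2 GGC (Gly): 41.7 per 1000.
Codon 3 ATA (Ile): 15.2 per 1000.
Codon 4 CAG (Gln): 43.6 per 1000.
Lowest frequency is 15.2 at codon 3.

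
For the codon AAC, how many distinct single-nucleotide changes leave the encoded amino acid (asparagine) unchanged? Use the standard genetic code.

Position 1: none → 0 synonymous.
Position 2: none → 0 synonymous.
Position 3: AAT → 1 synonymous.
Total: 0 + 0 + 1 = 1.

1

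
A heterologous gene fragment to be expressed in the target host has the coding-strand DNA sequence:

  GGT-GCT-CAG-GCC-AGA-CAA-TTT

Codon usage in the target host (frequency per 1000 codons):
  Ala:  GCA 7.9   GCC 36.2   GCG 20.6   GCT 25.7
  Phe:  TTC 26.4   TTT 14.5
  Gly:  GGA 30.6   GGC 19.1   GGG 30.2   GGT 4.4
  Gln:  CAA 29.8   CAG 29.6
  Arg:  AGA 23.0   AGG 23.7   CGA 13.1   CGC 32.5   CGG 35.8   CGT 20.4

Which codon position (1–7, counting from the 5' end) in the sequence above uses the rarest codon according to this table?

Codon 1 GGT (Gly): 4.4 per 1000.
Codon 2 GCT (Ala): 25.7 per 1000.
Codon 3 CAG (Gln): 29.6 per 1000.
Codon 4 GCC (Ala): 36.2 per 1000.
Codon 5 AGA (Arg): 23.0 per 1000.
Codon 6 CAA (Gln): 29.8 per 1000.
Codon 7 TTT (Phe): 14.5 per 1000.
Lowest frequency is 4.4 at codon 1.

1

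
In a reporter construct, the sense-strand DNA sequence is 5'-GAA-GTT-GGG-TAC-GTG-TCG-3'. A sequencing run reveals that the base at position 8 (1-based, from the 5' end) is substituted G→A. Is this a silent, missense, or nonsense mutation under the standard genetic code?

Position 8 falls in codon 3: GGG → Gly.
After the substitution the codon is GAG → Glu.
Gly ≠ Glu, so this is a missense mutation.

missense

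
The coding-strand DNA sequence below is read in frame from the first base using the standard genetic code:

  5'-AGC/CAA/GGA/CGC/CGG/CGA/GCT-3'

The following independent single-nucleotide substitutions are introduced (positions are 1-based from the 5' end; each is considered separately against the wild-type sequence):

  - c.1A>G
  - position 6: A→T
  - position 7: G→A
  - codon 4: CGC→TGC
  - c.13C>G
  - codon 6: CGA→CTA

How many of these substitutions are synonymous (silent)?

0

Codon 1: AGC (Ser) → GGC (Gly) — missense.
Codon 2: CAA (Gln) → CAT (His) — missense.
Codon 3: GGA (Gly) → AGA (Arg) — missense.
Codon 4: CGC (Arg) → TGC (Cys) — missense.
Codon 5: CGG (Arg) → GGG (Gly) — missense.
Codon 6: CGA (Arg) → CTA (Leu) — missense.
Synonymous: 0 of 6.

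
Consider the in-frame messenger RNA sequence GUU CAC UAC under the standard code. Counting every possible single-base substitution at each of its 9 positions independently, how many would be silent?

5

Codon 1 (GUU, Val): 3 synonymous substitutions.
Codon 2 (CAC, His): 1 synonymous substitution.
Codon 3 (UAC, Tyr): 1 synonymous substitution.
Total: 3 + 1 + 1 = 5.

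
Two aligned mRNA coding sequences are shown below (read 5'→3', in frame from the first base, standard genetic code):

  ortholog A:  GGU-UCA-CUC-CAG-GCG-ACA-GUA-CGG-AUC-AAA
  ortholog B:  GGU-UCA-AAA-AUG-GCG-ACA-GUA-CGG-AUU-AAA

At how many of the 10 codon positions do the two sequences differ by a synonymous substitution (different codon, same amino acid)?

Codon 1: GGU Gly / GGU Gly — identical.
Codon 2: UCA Ser / UCA Ser — identical.
Codon 3: CUC Leu / AAA Lys — nonsynonymous.
Codon 4: CAG Gln / AUG Met — nonsynonymous.
Codon 5: GCG Ala / GCG Ala — identical.
Codon 6: ACA Thr / ACA Thr — identical.
Codon 7: GUA Val / GUA Val — identical.
Codon 8: CGG Arg / CGG Arg — identical.
Codon 9: AUC Ile / AUU Ile — synonymous.
Codon 10: AAA Lys / AAA Lys — identical.
Synonymous differences: 1.

1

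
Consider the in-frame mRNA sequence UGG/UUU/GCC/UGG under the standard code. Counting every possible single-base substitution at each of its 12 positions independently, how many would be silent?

Codon 1 (UGG, Trp): 0 synonymous substitutions.
Codon 2 (UUU, Phe): 1 synonymous substitution.
Codon 3 (GCC, Ala): 3 synonymous substitutions.
Codon 4 (UGG, Trp): 0 synonymous substitutions.
Total: 0 + 1 + 3 + 0 = 4.

4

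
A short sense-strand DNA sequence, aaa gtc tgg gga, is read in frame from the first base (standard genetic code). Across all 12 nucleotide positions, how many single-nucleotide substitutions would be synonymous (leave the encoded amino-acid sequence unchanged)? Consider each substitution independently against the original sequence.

7

Codon 1 (AAA, Lys): 1 synonymous substitution.
Codon 2 (GTC, Val): 3 synonymous substitutions.
Codon 3 (TGG, Trp): 0 synonymous substitutions.
Codon 4 (GGA, Gly): 3 synonymous substitutions.
Total: 1 + 3 + 0 + 3 = 7.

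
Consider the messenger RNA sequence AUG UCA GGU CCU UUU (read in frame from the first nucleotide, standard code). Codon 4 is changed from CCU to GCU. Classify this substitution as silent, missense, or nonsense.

missense

Position 10 falls in codon 4: CCU → Pro.
After the substitution the codon is GCU → Ala.
Pro ≠ Ala, so this is a missense mutation.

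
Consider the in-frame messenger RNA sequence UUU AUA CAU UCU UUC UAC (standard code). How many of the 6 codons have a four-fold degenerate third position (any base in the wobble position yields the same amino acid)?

1

Codon 1 UUU (Phe): third position 2-fold.
Codon 2 AUA (Ile): third position 3-fold.
Codon 3 CAU (His): third position 2-fold.
Codon 4 UCU (Ser): third position 4-fold.
Codon 5 UUC (Phe): third position 2-fold.
Codon 6 UAC (Tyr): third position 2-fold.
Four-fold degenerate third positions: 1.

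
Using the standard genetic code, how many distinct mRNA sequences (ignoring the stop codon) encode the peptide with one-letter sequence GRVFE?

Gly: 4 codons.
Arg: 6 codons.
Val: 4 codons.
Phe: 2 codons.
Glu: 2 codons.
4 × 6 × 4 × 2 × 2 = 384.

384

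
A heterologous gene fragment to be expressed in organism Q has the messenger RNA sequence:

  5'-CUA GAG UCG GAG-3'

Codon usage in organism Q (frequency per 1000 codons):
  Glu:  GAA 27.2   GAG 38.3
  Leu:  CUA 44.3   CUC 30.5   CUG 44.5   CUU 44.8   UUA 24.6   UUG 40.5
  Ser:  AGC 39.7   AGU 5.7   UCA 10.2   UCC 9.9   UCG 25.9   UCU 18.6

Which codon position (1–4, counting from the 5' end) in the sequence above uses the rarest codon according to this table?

3

Codon 1 CUA (Leu): 44.3 per 1000.
Codon 2 GAG (Glu): 38.3 per 1000.
Codon 3 UCG (Ser): 25.9 per 1000.
Codon 4 GAG (Glu): 38.3 per 1000.
Lowest frequency is 25.9 at codon 3.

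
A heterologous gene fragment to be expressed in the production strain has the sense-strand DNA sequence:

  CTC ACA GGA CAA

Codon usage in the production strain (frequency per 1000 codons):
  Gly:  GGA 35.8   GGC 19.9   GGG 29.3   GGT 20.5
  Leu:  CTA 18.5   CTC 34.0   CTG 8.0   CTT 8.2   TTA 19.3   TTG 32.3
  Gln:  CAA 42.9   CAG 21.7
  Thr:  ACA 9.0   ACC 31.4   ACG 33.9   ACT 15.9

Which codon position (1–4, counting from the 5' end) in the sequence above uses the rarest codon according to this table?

Codon 1 CTC (Leu): 34.0 per 1000.
Codon 2 ACA (Thr): 9.0 per 1000.
Codon 3 GGA (Gly): 35.8 per 1000.
Codon 4 CAA (Gln): 42.9 per 1000.
Lowest frequency is 9.0 at codon 2.

2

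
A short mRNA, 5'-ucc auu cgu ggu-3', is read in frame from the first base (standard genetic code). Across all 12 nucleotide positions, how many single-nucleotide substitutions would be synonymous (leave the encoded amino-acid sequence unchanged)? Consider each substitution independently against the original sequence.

11

Codon 1 (UCC, Ser): 3 synonymous substitutions.
Codon 2 (AUU, Ile): 2 synonymous substitutions.
Codon 3 (CGU, Arg): 3 synonymous substitutions.
Codon 4 (GGU, Gly): 3 synonymous substitutions.
Total: 3 + 2 + 3 + 3 = 11.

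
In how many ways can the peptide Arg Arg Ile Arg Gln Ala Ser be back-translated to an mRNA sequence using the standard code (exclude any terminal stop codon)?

Arg: 6 codons.
Arg: 6 codons.
Ile: 3 codons.
Arg: 6 codons.
Gln: 2 codons.
Ala: 4 codons.
Ser: 6 codons.
6 × 6 × 3 × 6 × 2 × 4 × 6 = 31104.

31104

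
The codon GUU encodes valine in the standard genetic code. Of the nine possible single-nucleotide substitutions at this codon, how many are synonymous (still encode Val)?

3

Position 1: none → 0 synonymous.
Position 2: none → 0 synonymous.
Position 3: GUC, GUA, GUG → 3 synonymous.
Total: 0 + 0 + 3 = 3.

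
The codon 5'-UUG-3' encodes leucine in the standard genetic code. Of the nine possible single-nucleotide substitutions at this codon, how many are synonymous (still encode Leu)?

2

Position 1: CUG → 1 synonymous.
Position 2: none → 0 synonymous.
Position 3: UUA → 1 synonymous.
Total: 1 + 0 + 1 = 2.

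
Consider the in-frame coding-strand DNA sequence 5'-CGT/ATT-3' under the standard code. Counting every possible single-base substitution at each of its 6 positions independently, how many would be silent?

Codon 1 (CGT, Arg): 3 synonymous substitutions.
Codon 2 (ATT, Ile): 2 synonymous substitutions.
Total: 3 + 2 = 5.

5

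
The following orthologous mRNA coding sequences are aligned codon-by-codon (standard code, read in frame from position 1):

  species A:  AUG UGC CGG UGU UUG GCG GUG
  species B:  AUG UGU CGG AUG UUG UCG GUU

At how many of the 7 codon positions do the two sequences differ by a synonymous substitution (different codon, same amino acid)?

Codon 1: AUG Met / AUG Met — identical.
Codon 2: UGC Cys / UGU Cys — synonymous.
Codon 3: CGG Arg / CGG Arg — identical.
Codon 4: UGU Cys / AUG Met — nonsynonymous.
Codon 5: UUG Leu / UUG Leu — identical.
Codon 6: GCG Ala / UCG Ser — nonsynonymous.
Codon 7: GUG Val / GUU Val — synonymous.
Synonymous differences: 2.

2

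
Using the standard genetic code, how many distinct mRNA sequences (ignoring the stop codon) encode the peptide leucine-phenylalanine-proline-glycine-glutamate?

384

Leu: 6 codons.
Phe: 2 codons.
Pro: 4 codons.
Gly: 4 codons.
Glu: 2 codons.
6 × 2 × 4 × 4 × 2 = 384.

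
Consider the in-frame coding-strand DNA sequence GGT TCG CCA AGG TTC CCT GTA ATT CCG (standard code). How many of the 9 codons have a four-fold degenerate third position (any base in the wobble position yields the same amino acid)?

Codon 1 GGT (Gly): third position 4-fold.
Codon 2 TCG (Ser): third position 4-fold.
Codon 3 CCA (Pro): third position 4-fold.
Codon 4 AGG (Arg): third position 2-fold.
Codon 5 TTC (Phe): third position 2-fold.
Codon 6 CCT (Pro): third position 4-fold.
Codon 7 GTA (Val): third position 4-fold.
Codon 8 ATT (Ile): third position 3-fold.
Codon 9 CCG (Pro): third position 4-fold.
Four-fold degenerate third positions: 6.

6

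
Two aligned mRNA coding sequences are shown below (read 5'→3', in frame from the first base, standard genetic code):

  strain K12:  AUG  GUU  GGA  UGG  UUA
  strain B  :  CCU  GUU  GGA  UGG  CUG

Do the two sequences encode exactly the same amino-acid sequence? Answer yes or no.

Codon 1: AUG Met / CCU Pro — nonsynonymous.
Codon 2: GUU Val / GUU Val — identical.
Codon 3: GGA Gly / GGA Gly — identical.
Codon 4: UGG Trp / UGG Trp — identical.
Codon 5: UUA Leu / CUG Leu — synonymous.
Nonsynonymous differences: 1 → different protein.

no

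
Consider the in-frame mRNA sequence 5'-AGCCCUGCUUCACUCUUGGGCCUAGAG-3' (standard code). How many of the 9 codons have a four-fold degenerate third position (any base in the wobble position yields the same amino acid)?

Codon 1 AGC (Ser): third position 2-fold.
Codon 2 CCU (Pro): third position 4-fold.
Codon 3 GCU (Ala): third position 4-fold.
Codon 4 UCA (Ser): third position 4-fold.
Codon 5 CUC (Leu): third position 4-fold.
Codon 6 UUG (Leu): third position 2-fold.
Codon 7 GGC (Gly): third position 4-fold.
Codon 8 CUA (Leu): third position 4-fold.
Codon 9 GAG (Glu): third position 2-fold.
Four-fold degenerate third positions: 6.

6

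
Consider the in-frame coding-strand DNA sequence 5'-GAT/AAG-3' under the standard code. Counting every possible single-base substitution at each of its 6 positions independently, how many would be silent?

Codon 1 (GAT, Asp): 1 synonymous substitution.
Codon 2 (AAG, Lys): 1 synonymous substitution.
Total: 1 + 1 = 2.

2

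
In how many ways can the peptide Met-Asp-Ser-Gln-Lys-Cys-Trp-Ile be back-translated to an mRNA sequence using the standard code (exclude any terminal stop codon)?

Met: 1 codon.
Asp: 2 codons.
Ser: 6 codons.
Gln: 2 codons.
Lys: 2 codons.
Cys: 2 codons.
Trp: 1 codon.
Ile: 3 codons.
1 × 2 × 6 × 2 × 2 × 2 × 1 × 3 = 288.

288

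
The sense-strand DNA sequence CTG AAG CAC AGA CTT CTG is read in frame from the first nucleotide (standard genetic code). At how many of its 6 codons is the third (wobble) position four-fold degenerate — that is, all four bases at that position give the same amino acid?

Codon 1 CTG (Leu): third position 4-fold.
Codon 2 AAG (Lys): third position 2-fold.
Codon 3 CAC (His): third position 2-fold.
Codon 4 AGA (Arg): third position 2-fold.
Codon 5 CTT (Leu): third position 4-fold.
Codon 6 CTG (Leu): third position 4-fold.
Four-fold degenerate third positions: 3.

3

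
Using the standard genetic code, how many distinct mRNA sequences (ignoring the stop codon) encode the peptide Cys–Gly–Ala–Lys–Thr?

Cys: 2 codons.
Gly: 4 codons.
Ala: 4 codons.
Lys: 2 codons.
Thr: 4 codons.
2 × 4 × 4 × 2 × 4 = 256.

256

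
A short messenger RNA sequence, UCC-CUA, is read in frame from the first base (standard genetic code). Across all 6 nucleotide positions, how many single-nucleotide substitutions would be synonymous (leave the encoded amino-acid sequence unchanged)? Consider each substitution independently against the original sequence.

7

Codon 1 (UCC, Ser): 3 synonymous substitutions.
Codon 2 (CUA, Leu): 4 synonymous substitutions.
Total: 3 + 4 = 7.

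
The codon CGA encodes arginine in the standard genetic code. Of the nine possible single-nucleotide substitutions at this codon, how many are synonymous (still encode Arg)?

Position 1: AGA → 1 synonymous.
Position 2: none → 0 synonymous.
Position 3: CGT, CGC, CGG → 3 synonymous.
Total: 1 + 0 + 3 = 4.

4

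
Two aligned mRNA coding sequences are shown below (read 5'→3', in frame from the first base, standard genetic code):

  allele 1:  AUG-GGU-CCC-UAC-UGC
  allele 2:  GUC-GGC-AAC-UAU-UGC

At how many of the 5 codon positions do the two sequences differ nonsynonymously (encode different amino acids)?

2

Codon 1: AUG Met / GUC Val — nonsynonymous.
Codon 2: GGU Gly / GGC Gly — synonymous.
Codon 3: CCC Pro / AAC Asn — nonsynonymous.
Codon 4: UAC Tyr / UAU Tyr — synonymous.
Codon 5: UGC Cys / UGC Cys — identical.
Nonsynonymous differences: 2.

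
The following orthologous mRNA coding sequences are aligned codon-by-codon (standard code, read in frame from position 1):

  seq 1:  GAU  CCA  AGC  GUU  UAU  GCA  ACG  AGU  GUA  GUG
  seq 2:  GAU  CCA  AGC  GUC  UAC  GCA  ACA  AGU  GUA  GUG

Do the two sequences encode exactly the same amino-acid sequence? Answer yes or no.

Codon 1: GAU Asp / GAU Asp — identical.
Codon 2: CCA Pro / CCA Pro — identical.
Codon 3: AGC Ser / AGC Ser — identical.
Codon 4: GUU Val / GUC Val — synonymous.
Codon 5: UAU Tyr / UAC Tyr — synonymous.
Codon 6: GCA Ala / GCA Ala — identical.
Codon 7: ACG Thr / ACA Thr — synonymous.
Codon 8: AGU Ser / AGU Ser — identical.
Codon 9: GUA Val / GUA Val — identical.
Codon 10: GUG Val / GUG Val — identical.
Nonsynonymous differences: 0 → same protein.

yes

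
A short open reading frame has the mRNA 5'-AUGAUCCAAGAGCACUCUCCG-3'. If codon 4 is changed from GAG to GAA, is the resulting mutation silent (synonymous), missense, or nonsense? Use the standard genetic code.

silent

Position 12 falls in codon 4: GAG → Glu.
After the substitution the codon is GAA → Glu.
Both encode Glu, so the change is synonymous.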